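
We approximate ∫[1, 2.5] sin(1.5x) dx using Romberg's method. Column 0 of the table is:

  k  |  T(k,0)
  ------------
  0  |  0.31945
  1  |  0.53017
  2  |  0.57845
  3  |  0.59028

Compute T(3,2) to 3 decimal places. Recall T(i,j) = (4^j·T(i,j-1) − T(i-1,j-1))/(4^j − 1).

Richardson extrapolation on the trapezoidal column (denominator 4−1=3):
T(2,1) = 0.57845 + (0.57845 − 0.53017)/3 = 0.59454
T(3,1) = (4·0.59028 − 0.57845) / 3 = 0.59422
T(3,2) = 0.59422 + (0.59422 − 0.59454)/15 = 0.59420
(Column j=1 coincides with Simpson's rule on the same nodes.)

0.594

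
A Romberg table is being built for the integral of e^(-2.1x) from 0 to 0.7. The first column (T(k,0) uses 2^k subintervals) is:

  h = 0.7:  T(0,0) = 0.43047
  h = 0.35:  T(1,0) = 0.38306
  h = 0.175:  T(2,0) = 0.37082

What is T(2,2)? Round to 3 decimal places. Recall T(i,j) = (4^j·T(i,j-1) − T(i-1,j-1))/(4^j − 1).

0.367

T(1,1) = 0.38306 + (0.38306 − 0.43047)/3 = 0.36726
T(2,1) = 0.37082 + (0.37082 − 0.38306)/3 = 0.36674
T(2,2) = 0.36674 + (0.36674 − 0.36726)/15 = 0.36671
(Column j=1 coincides with Simpson's rule on the same nodes.)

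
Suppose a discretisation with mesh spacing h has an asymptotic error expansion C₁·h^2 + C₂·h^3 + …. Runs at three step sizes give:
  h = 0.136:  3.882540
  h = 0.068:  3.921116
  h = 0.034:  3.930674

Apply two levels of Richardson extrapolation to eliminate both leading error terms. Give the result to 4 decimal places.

First eliminate the h^2 term (factor 2^2 = 4):
  B₁ = (4·3.921116 − 3.882540)/3 = 3.933975
  B₂ = (4·3.930674 − 3.921116)/3 = 3.933860
Then eliminate the h^3 term (factor 2^3 = 8):
  (8·3.933860 − 3.933975)/7 = 3.933844

3.9338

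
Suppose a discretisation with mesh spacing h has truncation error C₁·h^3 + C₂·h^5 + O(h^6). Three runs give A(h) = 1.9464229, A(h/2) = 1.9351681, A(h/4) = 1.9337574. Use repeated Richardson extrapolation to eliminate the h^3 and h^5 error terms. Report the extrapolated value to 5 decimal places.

1.93356

First eliminate the h^3 term (factor 2^3 = 8):
  B₁ = (8·1.9351681 − 1.9464229)/7 = 1.9335603
  B₂ = (8·1.9337574 − 1.9351681)/7 = 1.9335559
Then eliminate the h^5 term (factor 2^5 = 32):
  (32·1.9335559 − 1.9335603)/31 = 1.9335558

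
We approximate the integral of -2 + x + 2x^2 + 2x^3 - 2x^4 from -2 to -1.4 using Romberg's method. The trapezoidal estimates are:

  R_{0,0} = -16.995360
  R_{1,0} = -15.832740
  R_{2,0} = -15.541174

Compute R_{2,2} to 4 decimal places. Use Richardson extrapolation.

R_{1,1} = -15.832740 + (-15.832740 − (-16.995360))/3 = -15.445200
R_{2,1} = (4·(-15.541174) − (-15.832740)) / 3 = -15.443985
R_{2,2} = (16·(-15.443985) − (-15.445200)) / 15 = -15.443904

-15.4439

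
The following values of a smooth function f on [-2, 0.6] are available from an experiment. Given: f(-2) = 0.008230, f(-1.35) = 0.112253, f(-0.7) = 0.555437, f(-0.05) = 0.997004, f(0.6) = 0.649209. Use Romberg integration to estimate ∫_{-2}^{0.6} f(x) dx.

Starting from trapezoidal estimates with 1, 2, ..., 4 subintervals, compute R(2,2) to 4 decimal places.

1.3509

R(0,0) (trapezoid, 1 panel, h=2.6000): 0.854671
R(1,0) (trapezoid, 2 panels, h=1.3000): 1.149403
R(2,0) (trapezoid, 4 panels, h=0.6500): 1.295719
R(1,1) = 1.149403 + (1.149403 − 0.854671)/3 = 1.247647
R(2,1) = 1.295719 + (1.295719 − 1.149403)/3 = 1.344491
R(2,2) = 1.344491 + (1.344491 − 1.247647)/15 = 1.350947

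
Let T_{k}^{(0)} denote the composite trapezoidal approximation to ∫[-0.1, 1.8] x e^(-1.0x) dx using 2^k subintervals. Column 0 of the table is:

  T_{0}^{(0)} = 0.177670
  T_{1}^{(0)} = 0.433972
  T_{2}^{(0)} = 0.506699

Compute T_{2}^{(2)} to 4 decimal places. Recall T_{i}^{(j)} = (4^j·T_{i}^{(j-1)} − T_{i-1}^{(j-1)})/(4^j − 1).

0.5317

Richardson extrapolation on the trapezoidal column (denominator 4−1=3):
T_{1}^{(1)} = 0.433972 + (0.433972 − 0.177670)/3 = 0.519406
T_{2}^{(1)} = 0.506699 + (0.506699 − 0.433972)/3 = 0.530941
T_{2}^{(2)} = (16·0.530941 − 0.519406) / 15 = 0.531710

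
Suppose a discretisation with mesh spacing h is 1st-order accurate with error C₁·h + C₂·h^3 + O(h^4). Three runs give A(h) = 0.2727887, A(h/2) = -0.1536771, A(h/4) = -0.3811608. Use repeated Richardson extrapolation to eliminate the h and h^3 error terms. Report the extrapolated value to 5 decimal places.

-0.61272

First eliminate the h term (factor 2^1 = 2):
  B₁ = (2·(-0.1536771) − 0.2727887)/1 = -0.5801429
  B₂ = (2·(-0.3811608) − (-0.1536771))/1 = -0.6086445
Then eliminate the h^3 term (factor 2^3 = 8):
  (8·(-0.6086445) − (-0.5801429))/7 = -0.6127162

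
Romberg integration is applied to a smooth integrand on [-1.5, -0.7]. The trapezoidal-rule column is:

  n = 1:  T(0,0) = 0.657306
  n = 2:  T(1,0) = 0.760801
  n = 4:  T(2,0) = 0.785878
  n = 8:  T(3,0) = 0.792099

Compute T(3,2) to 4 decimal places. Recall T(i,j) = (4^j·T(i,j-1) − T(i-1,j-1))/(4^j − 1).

0.7942

Richardson extrapolation on the trapezoidal column (denominator 4−1=3):
T(2,1) = (4·0.785878 − 0.760801) / 3 = 0.794237
T(3,1) = 0.792099 + (0.792099 − 0.785878)/3 = 0.794173
T(3,2) = (16·0.794173 − 0.794237) / 15 = 0.794169
(Column j=1 coincides with Simpson's rule on the same nodes.)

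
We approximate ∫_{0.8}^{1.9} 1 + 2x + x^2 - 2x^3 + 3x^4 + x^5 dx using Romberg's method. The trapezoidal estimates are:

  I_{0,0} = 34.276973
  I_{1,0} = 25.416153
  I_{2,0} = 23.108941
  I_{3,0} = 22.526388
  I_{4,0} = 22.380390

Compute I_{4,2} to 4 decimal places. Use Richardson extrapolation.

Richardson extrapolation on the trapezoidal column (denominator 4−1=3):
I_{3,1} = (4·22.526388 − 23.108941) / 3 = 22.332204
I_{4,1} = 22.380390 + (22.380390 − 22.526388)/3 = 22.331724
I_{4,2} = (16·22.331724 − 22.332204) / 15 = 22.331692
(Column j=1 coincides with Simpson's rule on the same nodes.)

22.3317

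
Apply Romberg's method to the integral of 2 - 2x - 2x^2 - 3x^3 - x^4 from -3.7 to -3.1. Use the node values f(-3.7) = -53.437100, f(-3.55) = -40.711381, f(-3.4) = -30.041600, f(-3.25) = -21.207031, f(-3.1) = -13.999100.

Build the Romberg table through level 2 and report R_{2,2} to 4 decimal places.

R_{0,0} (trapezoid, 1 panel, h=0.6000): -20.230860
R_{1,0} (trapezoid, 2 panels, h=0.3000): -19.127910
R_{2,0} (trapezoid, 4 panels, h=0.1500): -18.851717
R_{1,1} = -19.127910 + (-19.127910 − (-20.230860))/3 = -18.760260
R_{2,1} = -18.851717 + (-18.851717 − (-19.127910))/3 = -18.759653
R_{2,2} = -18.759653 + (-18.759653 − (-18.760260))/15 = -18.759613

-18.7596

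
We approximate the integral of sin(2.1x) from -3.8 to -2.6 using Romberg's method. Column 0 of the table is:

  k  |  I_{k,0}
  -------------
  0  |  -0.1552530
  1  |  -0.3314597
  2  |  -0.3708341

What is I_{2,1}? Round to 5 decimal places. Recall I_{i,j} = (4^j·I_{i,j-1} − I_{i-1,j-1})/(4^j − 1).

-0.38396

I_{2,1} = -0.3708341 + (-0.3708341 − (-0.3314597))/3 = -0.3839589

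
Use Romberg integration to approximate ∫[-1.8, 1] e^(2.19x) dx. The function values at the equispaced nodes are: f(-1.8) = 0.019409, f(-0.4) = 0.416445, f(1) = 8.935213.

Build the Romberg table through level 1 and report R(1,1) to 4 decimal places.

R(0,0) (trapezoid, 1 panel, h=2.8000): 12.536471
R(1,0) (trapezoid, 2 panels, h=1.4000): 6.851258
R(1,1) = 6.851258 + (6.851258 − 12.536471)/3 = 4.956187

4.9562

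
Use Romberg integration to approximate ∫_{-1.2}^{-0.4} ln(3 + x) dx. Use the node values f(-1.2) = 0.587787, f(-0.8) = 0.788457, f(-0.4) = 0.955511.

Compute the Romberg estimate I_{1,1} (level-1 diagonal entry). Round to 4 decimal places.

0.6263

I_{0,0} (trapezoid, 1 panel, h=0.8000): 0.617319
I_{1,0} (trapezoid, 2 panels, h=0.4000): 0.624042
I_{1,1} = 0.624042 + (0.624042 − 0.617319)/3 = 0.626283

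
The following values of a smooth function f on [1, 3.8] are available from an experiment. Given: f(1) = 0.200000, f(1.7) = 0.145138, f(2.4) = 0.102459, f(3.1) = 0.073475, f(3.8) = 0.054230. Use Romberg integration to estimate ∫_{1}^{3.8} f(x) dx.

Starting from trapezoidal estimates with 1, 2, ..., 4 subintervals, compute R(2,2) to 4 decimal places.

R(0,0) (trapezoid, 1 panel, h=2.8000): 0.355922
R(1,0) (trapezoid, 2 panels, h=1.4000): 0.321404
R(2,0) (trapezoid, 4 panels, h=0.7000): 0.313731
R(1,1) = 0.321404 + (0.321404 − 0.355922)/3 = 0.309898
R(2,1) = 0.313731 + (0.313731 − 0.321404)/3 = 0.311173
R(2,2) = 0.311173 + (0.311173 − 0.309898)/15 = 0.311258

0.3113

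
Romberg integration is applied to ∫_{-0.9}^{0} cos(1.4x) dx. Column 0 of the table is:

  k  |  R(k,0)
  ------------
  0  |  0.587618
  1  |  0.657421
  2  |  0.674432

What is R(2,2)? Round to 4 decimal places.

Richardson extrapolation on the trapezoidal column (denominator 4−1=3):
R(1,1) = (4·0.657421 − 0.587618) / 3 = 0.680689
R(2,1) = 0.674432 + (0.674432 − 0.657421)/3 = 0.680102
R(2,2) = 0.680102 + (0.680102 − 0.680689)/15 = 0.680063

0.6801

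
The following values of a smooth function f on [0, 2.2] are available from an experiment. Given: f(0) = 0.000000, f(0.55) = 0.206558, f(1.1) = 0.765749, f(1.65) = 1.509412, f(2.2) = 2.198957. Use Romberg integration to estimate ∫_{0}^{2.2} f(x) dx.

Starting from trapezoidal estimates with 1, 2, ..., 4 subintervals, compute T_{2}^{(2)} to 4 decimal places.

1.9432

T_{0}^{(0)} (trapezoid, 1 panel, h=2.2000): 2.418853
T_{1}^{(0)} (trapezoid, 2 panels, h=1.1000): 2.051750
T_{2}^{(0)} (trapezoid, 4 panels, h=0.5500): 1.969659
T_{1}^{(1)} = 2.051750 + (2.051750 − 2.418853)/3 = 1.929382
T_{2}^{(1)} = 1.969659 + (1.969659 − 2.051750)/3 = 1.942295
T_{2}^{(2)} = 1.942295 + (1.942295 − 1.929382)/15 = 1.943156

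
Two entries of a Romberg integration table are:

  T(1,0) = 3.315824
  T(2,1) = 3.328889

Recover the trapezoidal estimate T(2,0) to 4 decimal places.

3.3256

From T(2,1) = (4·T(2,0) − T(1,0))/3, solve for T(2,0):
4·T(2,0) = 3·3.328889 + 3.315824 = 13.302491
T(2,0) = 3.325623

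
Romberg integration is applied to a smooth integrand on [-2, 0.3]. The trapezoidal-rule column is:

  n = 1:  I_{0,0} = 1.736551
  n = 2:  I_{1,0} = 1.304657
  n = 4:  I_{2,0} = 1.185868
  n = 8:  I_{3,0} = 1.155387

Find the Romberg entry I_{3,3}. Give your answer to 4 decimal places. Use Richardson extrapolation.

Richardson extrapolation on the trapezoidal column (denominator 4−1=3):
I_{1,1} = 1.304657 + (1.304657 − 1.736551)/3 = 1.160692
I_{2,1} = 1.185868 + (1.185868 − 1.304657)/3 = 1.146272
I_{3,1} = (4·1.155387 − 1.185868) / 3 = 1.145227
I_{2,2} = (16·1.146272 − 1.160692) / 15 = 1.145311
I_{3,2} = (16·1.145227 − 1.146272) / 15 = 1.145157
I_{3,3} = (64·1.145157 − 1.145311) / 63 = 1.145155

1.1452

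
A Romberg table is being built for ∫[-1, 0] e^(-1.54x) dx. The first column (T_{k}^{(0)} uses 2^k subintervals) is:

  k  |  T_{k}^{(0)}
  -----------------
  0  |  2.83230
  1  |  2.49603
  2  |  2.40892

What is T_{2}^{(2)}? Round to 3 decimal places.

Richardson extrapolation on the trapezoidal column (denominator 4−1=3):
T_{1}^{(1)} = 2.49603 + (2.49603 − 2.83230)/3 = 2.38394
T_{2}^{(1)} = 2.40892 + (2.40892 − 2.49603)/3 = 2.37988
T_{2}^{(2)} = 2.37988 + (2.37988 − 2.38394)/15 = 2.37961

2.380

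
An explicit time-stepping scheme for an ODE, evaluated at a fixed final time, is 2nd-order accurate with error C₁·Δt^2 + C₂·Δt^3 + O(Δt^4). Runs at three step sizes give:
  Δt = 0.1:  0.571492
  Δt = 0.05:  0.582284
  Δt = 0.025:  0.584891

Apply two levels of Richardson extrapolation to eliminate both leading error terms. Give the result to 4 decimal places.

0.5857

First eliminate the Δt^2 term (factor 2^2 = 4):
  B₁ = (4·0.582284 − 0.571492)/3 = 0.585881
  B₂ = (4·0.584891 − 0.582284)/3 = 0.585760
Then eliminate the Δt^3 term (factor 2^3 = 8):
  (8·0.585760 − 0.585881)/7 = 0.585743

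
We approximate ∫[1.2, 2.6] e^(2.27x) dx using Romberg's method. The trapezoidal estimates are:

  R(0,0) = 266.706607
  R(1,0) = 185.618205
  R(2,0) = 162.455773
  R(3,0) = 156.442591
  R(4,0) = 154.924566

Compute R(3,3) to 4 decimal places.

154.4175

Richardson extrapolation on the trapezoidal column (denominator 4−1=3):
R(1,1) = 185.618205 + (185.618205 − 266.706607)/3 = 158.588738
R(2,1) = (4·162.455773 − 185.618205) / 3 = 154.734962
R(3,1) = 156.442591 + (156.442591 − 162.455773)/3 = 154.438197
R(2,2) = 154.734962 + (154.734962 − 158.588738)/15 = 154.478044
R(3,2) = 154.438197 + (154.438197 − 154.734962)/15 = 154.418413
R(3,3) = (64·154.418413 − 154.478044) / 63 = 154.417466
(Column j=1 coincides with Simpson's rule on the same nodes.)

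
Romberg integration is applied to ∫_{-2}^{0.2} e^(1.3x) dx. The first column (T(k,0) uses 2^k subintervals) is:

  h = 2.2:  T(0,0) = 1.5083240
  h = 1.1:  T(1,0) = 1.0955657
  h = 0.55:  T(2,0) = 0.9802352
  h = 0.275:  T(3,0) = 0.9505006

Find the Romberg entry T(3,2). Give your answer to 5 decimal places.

Richardson extrapolation on the trapezoidal column (denominator 4−1=3):
T(2,1) = 0.9802352 + (0.9802352 − 1.0955657)/3 = 0.9417917
T(3,1) = (4·0.9505006 − 0.9802352) / 3 = 0.9405891
T(3,2) = (16·0.9405891 − 0.9417917) / 15 = 0.9405089

0.94051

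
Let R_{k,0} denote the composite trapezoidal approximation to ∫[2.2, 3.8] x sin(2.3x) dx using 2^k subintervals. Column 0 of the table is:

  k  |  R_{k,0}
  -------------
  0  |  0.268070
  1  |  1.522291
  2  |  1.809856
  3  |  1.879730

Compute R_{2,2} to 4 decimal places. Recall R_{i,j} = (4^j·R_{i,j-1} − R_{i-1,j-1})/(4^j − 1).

1.9034

Richardson extrapolation on the trapezoidal column (denominator 4−1=3):
R_{1,1} = (4·1.522291 − 0.268070) / 3 = 1.940365
R_{2,1} = 1.809856 + (1.809856 − 1.522291)/3 = 1.905711
R_{2,2} = 1.905711 + (1.905711 − 1.940365)/15 = 1.903401
(Column j=1 coincides with Simpson's rule on the same nodes.)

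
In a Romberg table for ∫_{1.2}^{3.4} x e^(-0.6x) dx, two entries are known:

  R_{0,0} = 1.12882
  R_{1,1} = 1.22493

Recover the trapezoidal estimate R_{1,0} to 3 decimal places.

1.201

From R_{1,1} = (4·R_{1,0} − R_{0,0})/3, solve for R_{1,0}:
4·R_{1,0} = 3·1.22493 + 1.12882 = 4.80361
R_{1,0} = 1.20090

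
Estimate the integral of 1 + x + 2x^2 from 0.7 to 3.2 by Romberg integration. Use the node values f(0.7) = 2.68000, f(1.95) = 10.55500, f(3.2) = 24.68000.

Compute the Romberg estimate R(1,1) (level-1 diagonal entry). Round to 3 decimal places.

28.992

R(0,0) (trapezoid, 1 panel, h=2.5000): 34.20000
R(1,0) (trapezoid, 2 panels, h=1.2500): 30.29375
R(1,1) = 30.29375 + (30.29375 − 34.20000)/3 = 28.99167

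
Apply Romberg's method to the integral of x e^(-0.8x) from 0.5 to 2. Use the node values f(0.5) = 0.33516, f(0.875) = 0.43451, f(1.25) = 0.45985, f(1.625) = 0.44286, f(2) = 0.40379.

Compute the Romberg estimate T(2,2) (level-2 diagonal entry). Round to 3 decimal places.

0.646

T(0,0) (trapezoid, 1 panel, h=1.5000): 0.55421
T(1,0) (trapezoid, 2 panels, h=0.7500): 0.62199
T(2,0) (trapezoid, 4 panels, h=0.3750): 0.64001
T(1,1) = 0.62199 + (0.62199 − 0.55421)/3 = 0.64458
T(2,1) = 0.64001 + (0.64001 − 0.62199)/3 = 0.64602
T(2,2) = 0.64602 + (0.64602 − 0.64458)/15 = 0.64612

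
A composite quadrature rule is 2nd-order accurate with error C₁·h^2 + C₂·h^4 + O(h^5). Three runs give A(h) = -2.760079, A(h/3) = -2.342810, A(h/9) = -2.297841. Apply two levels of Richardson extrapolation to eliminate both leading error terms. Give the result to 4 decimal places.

First eliminate the h^2 term (factor 3^2 = 9):
  B₁ = (9·(-2.342810) − (-2.760079))/8 = -2.290651
  B₂ = (9·(-2.297841) − (-2.342810))/8 = -2.292220
Then eliminate the h^4 term (factor 3^4 = 81):
  (81·(-2.292220) − (-2.290651))/80 = -2.292240

-2.2922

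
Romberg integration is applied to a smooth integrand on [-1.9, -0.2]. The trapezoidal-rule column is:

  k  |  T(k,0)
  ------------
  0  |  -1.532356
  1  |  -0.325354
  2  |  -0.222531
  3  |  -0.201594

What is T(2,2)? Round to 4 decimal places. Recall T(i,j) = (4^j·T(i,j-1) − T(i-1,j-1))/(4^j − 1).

T(1,1) = -0.325354 + (-0.325354 − (-1.532356))/3 = 0.076980
T(2,1) = (4·(-0.222531) − (-0.325354)) / 3 = -0.188257
T(2,2) = (16·(-0.188257) − 0.076980) / 15 = -0.205939
(Column j=1 coincides with Simpson's rule on the same nodes.)

-0.2059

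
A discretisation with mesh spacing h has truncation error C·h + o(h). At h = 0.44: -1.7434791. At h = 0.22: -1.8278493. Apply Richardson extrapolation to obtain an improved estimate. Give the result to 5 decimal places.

-1.91222

The leading error scales as h; refining by a factor of 2 reduces it by 2^1 = 2.
Extrapolated value = (2·A(h/2) − A(h)) / (2 − 1)
= (2·(-1.8278493) − (-1.7434791)) / 1
= -1.9122195 / 1 = -1.9122195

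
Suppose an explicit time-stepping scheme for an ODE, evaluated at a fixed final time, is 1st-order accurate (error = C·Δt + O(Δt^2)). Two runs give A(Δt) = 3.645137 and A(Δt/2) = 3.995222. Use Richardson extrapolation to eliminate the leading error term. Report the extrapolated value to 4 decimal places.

Extrapolated value = (2·A(Δt/2) − A(Δt)) / (2 − 1)
= (2·3.995222 − 3.645137) / 1
= 4.345307 / 1 = 4.345307

4.3453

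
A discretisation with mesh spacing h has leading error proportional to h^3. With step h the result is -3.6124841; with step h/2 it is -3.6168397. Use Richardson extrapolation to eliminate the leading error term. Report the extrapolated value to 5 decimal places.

Extrapolated value = (8·A(h/2) − A(h)) / (8 − 1)
= (8·(-3.6168397) − (-3.6124841)) / 7
= -25.3222335 / 7 = -3.6174619

-3.61746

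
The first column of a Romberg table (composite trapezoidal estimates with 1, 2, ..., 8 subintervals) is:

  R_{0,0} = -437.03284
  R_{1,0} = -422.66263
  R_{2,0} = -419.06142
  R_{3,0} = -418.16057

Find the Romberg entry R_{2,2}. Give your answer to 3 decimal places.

-417.860

R_{1,1} = (4·(-422.66263) − (-437.03284)) / 3 = -417.87256
R_{2,1} = (4·(-419.06142) − (-422.66263)) / 3 = -417.86102
R_{2,2} = (16·(-417.86102) − (-417.87256)) / 15 = -417.86025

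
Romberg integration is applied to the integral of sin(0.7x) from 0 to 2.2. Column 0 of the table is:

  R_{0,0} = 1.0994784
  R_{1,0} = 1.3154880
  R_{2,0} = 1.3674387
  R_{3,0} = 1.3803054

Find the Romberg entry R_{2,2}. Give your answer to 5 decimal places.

1.38457

Richardson extrapolation on the trapezoidal column (denominator 4−1=3):
R_{1,1} = (4·1.3154880 − 1.0994784) / 3 = 1.3874912
R_{2,1} = (4·1.3674387 − 1.3154880) / 3 = 1.3847556
R_{2,2} = 1.3847556 + (1.3847556 − 1.3874912)/15 = 1.3845732
(Column j=1 coincides with Simpson's rule on the same nodes.)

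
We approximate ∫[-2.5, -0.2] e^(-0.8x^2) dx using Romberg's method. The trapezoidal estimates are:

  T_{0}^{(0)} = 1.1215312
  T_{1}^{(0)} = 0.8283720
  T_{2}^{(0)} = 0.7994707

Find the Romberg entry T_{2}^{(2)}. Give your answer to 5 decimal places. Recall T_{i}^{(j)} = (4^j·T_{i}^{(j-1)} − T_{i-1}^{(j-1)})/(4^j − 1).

0.79378

T_{1}^{(1)} = (4·0.8283720 − 1.1215312) / 3 = 0.7306523
T_{2}^{(1)} = 0.7994707 + (0.7994707 − 0.8283720)/3 = 0.7898369
T_{2}^{(2)} = (16·0.7898369 − 0.7306523) / 15 = 0.7937825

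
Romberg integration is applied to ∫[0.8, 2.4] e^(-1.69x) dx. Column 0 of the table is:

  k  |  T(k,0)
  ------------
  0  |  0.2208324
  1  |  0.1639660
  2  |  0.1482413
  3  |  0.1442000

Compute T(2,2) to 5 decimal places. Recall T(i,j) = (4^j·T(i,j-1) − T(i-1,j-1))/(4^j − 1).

0.14287

Richardson extrapolation on the trapezoidal column (denominator 4−1=3):
T(1,1) = (4·0.1639660 − 0.2208324) / 3 = 0.1450105
T(2,1) = (4·0.1482413 − 0.1639660) / 3 = 0.1429997
T(2,2) = 0.1429997 + (0.1429997 − 0.1450105)/15 = 0.1428656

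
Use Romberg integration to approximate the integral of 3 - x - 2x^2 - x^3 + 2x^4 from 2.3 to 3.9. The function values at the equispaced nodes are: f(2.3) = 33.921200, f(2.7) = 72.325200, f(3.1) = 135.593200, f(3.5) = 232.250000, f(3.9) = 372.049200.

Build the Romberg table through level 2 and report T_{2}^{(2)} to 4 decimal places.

252.7168

T_{0}^{(0)} (trapezoid, 1 panel, h=1.6000): 324.776320
T_{1}^{(0)} (trapezoid, 2 panels, h=0.8000): 270.862720
T_{2}^{(0)} (trapezoid, 4 panels, h=0.4000): 257.261440
T_{1}^{(1)} = 270.862720 + (270.862720 − 324.776320)/3 = 252.891520
T_{2}^{(1)} = 257.261440 + (257.261440 − 270.862720)/3 = 252.727680
T_{2}^{(2)} = 252.727680 + (252.727680 − 252.891520)/15 = 252.716757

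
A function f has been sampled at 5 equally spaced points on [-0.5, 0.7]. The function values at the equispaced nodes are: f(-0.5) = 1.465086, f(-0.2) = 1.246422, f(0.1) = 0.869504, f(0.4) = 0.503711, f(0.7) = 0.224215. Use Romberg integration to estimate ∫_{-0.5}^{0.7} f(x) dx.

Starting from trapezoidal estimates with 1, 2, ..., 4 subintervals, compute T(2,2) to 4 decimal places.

1.0435

T(0,0) (trapezoid, 1 panel, h=1.2000): 1.013581
T(1,0) (trapezoid, 2 panels, h=0.6000): 1.028493
T(2,0) (trapezoid, 4 panels, h=0.3000): 1.039286
T(1,1) = 1.028493 + (1.028493 − 1.013581)/3 = 1.033464
T(2,1) = 1.039286 + (1.039286 − 1.028493)/3 = 1.042884
T(2,2) = 1.042884 + (1.042884 − 1.033464)/15 = 1.043512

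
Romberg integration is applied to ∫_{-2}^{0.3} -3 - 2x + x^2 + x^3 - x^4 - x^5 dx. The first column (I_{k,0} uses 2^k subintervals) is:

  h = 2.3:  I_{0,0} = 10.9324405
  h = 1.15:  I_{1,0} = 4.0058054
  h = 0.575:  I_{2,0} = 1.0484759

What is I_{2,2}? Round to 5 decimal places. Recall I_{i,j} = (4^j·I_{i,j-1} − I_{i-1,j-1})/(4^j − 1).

I_{1,1} = (4·4.0058054 − 10.9324405) / 3 = 1.6969270
I_{2,1} = 1.0484759 + (1.0484759 − 4.0058054)/3 = 0.0626994
I_{2,2} = 0.0626994 + (0.0626994 − 1.6969270)/15 = -0.0462491
(Column j=1 coincides with Simpson's rule on the same nodes.)

-0.04625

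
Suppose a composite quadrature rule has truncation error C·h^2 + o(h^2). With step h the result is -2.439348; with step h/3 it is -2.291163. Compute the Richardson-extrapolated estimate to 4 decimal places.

The leading error scales as h^2; refining by a factor of 3 reduces it by 3^2 = 9.
Extrapolated value = (9·A(h/3) − A(h)) / (9 − 1)
= (9·(-2.291163) − (-2.439348)) / 8
= -18.181119 / 8 = -2.272640

-2.2726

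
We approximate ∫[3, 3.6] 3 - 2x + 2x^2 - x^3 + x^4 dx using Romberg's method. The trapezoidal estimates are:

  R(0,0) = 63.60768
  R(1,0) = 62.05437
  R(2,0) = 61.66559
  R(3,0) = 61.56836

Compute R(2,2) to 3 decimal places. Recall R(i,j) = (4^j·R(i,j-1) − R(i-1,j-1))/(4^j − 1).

61.536

R(1,1) = (4·62.05437 − 63.60768) / 3 = 61.53660
R(2,1) = 61.66559 + (61.66559 − 62.05437)/3 = 61.53600
R(2,2) = (16·61.53600 − 61.53660) / 15 = 61.53596
(Column j=1 coincides with Simpson's rule on the same nodes.)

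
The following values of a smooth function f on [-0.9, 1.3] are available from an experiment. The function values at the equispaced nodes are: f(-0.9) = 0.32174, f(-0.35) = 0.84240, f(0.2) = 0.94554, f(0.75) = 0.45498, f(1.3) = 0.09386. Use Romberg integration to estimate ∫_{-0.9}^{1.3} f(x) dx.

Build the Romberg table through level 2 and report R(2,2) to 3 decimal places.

R(0,0) (trapezoid, 1 panel, h=2.2000): 0.45716
R(1,0) (trapezoid, 2 panels, h=1.1000): 1.26867
R(2,0) (trapezoid, 4 panels, h=0.5500): 1.34790
R(1,1) = 1.26867 + (1.26867 − 0.45716)/3 = 1.53917
R(2,1) = 1.34790 + (1.34790 − 1.26867)/3 = 1.37431
R(2,2) = 1.37431 + (1.37431 − 1.53917)/15 = 1.36332

1.363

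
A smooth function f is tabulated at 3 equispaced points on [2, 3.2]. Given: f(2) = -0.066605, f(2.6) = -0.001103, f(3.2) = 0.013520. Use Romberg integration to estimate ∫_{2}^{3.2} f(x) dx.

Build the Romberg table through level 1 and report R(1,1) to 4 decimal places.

R(0,0) (trapezoid, 1 panel, h=1.2000): -0.031851
R(1,0) (trapezoid, 2 panels, h=0.6000): -0.016587
R(1,1) = -0.016587 + (-0.016587 − (-0.031851))/3 = -0.011499

-0.0115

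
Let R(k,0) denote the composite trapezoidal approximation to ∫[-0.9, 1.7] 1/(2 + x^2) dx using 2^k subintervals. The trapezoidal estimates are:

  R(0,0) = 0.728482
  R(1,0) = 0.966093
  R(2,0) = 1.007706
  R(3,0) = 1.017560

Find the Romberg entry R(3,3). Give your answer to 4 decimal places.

R(1,1) = 0.966093 + (0.966093 − 0.728482)/3 = 1.045297
R(2,1) = 1.007706 + (1.007706 − 0.966093)/3 = 1.021577
R(3,1) = 1.017560 + (1.017560 − 1.007706)/3 = 1.020845
R(2,2) = 1.021577 + (1.021577 − 1.045297)/15 = 1.019996
R(3,2) = (16·1.020845 − 1.021577) / 15 = 1.020796
R(3,3) = 1.020796 + (1.020796 − 1.019996)/63 = 1.020809
(Column j=1 coincides with Simpson's rule on the same nodes.)

1.0208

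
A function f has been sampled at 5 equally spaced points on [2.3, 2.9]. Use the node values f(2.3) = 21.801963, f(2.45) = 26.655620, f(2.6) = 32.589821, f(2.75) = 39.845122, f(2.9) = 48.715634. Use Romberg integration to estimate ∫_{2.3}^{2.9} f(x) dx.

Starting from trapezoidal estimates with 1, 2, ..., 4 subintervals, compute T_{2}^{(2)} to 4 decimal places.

20.0848

T_{0}^{(0)} (trapezoid, 1 panel, h=0.6000): 21.155279
T_{1}^{(0)} (trapezoid, 2 panels, h=0.3000): 20.354586
T_{2}^{(0)} (trapezoid, 4 panels, h=0.1500): 20.152404
T_{1}^{(1)} = 20.354586 + (20.354586 − 21.155279)/3 = 20.087688
T_{2}^{(1)} = 20.152404 + (20.152404 − 20.354586)/3 = 20.085010
T_{2}^{(2)} = 20.085010 + (20.085010 − 20.087688)/15 = 20.084831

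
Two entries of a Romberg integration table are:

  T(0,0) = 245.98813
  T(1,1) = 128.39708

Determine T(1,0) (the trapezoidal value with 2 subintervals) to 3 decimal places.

From T(1,1) = (4·T(1,0) − T(0,0))/3, solve for T(1,0):
4·T(1,0) = 3·128.39708 + 245.98813 = 631.17937
T(1,0) = 157.79484

157.795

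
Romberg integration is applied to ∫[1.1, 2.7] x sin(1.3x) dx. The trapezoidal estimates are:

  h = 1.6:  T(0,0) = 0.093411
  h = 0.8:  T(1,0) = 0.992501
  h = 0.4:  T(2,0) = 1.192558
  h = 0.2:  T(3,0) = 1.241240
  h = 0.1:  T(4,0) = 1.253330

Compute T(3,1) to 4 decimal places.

1.2575

Richardson extrapolation on the trapezoidal column (denominator 4−1=3):
T(3,1) = 1.241240 + (1.241240 − 1.192558)/3 = 1.257467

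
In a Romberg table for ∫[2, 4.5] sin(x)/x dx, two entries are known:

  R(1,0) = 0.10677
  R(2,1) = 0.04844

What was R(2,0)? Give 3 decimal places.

From R(2,1) = (4·R(2,0) − R(1,0))/3, solve for R(2,0):
4·R(2,0) = 3·0.04844 + 0.10677 = 0.25209
R(2,0) = 0.06302

0.063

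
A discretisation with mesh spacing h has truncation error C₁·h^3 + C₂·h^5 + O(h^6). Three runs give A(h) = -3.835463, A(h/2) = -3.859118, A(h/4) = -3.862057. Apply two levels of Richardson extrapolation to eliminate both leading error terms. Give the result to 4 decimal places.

First eliminate the h^3 term (factor 2^3 = 8):
  B₁ = (8·(-3.859118) − (-3.835463))/7 = -3.862497
  B₂ = (8·(-3.862057) − (-3.859118))/7 = -3.862477
Then eliminate the h^5 term (factor 2^5 = 32):
  (32·(-3.862477) − (-3.862497))/31 = -3.862476

-3.8625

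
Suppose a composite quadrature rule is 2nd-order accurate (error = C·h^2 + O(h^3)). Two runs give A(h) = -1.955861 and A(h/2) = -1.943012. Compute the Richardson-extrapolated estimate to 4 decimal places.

The leading error scales as h^2; refining by a factor of 2 reduces it by 2^2 = 4.
Extrapolated value = (4·A(h/2) − A(h)) / (4 − 1)
= (4·(-1.943012) − (-1.955861)) / 3
= -5.816187 / 3 = -1.938729

-1.9387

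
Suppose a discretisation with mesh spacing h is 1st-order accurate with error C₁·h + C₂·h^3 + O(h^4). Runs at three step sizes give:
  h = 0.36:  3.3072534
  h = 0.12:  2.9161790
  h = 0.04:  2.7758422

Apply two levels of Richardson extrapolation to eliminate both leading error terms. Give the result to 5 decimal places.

2.70510

First eliminate the h term (factor 3^1 = 3):
  B₁ = (3·2.9161790 − 3.3072534)/2 = 2.7206418
  B₂ = (3·2.7758422 − 2.9161790)/2 = 2.7056738
Then eliminate the h^3 term (factor 3^3 = 27):
  (27·2.7056738 − 2.7206418)/26 = 2.7050981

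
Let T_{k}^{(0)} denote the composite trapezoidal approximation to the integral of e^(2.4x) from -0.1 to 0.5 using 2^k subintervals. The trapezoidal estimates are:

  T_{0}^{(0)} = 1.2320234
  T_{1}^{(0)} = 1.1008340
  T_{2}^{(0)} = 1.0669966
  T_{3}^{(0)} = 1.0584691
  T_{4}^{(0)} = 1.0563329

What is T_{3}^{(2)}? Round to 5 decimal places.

1.05562

Richardson extrapolation on the trapezoidal column (denominator 4−1=3):
T_{2}^{(1)} = (4·1.0669966 − 1.1008340) / 3 = 1.0557175
T_{3}^{(1)} = 1.0584691 + (1.0584691 − 1.0669966)/3 = 1.0556266
T_{3}^{(2)} = 1.0556266 + (1.0556266 − 1.0557175)/15 = 1.0556205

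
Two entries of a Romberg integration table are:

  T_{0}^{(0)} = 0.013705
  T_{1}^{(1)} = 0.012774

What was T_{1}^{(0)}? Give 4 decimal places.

0.0130

From T_{1}^{(1)} = (4·T_{1}^{(0)} − T_{0}^{(0)})/3, solve for T_{1}^{(0)}:
4·T_{1}^{(0)} = 3·0.012774 + 0.013705 = 0.052027
T_{1}^{(0)} = 0.013007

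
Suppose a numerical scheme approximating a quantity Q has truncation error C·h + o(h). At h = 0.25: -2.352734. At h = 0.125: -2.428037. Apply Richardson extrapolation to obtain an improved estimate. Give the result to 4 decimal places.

The leading error scales as h; refining by a factor of 2 reduces it by 2^1 = 2.
Extrapolated value = (2·A(h/2) − A(h)) / (2 − 1)
= (2·(-2.428037) − (-2.352734)) / 1
= -2.503340 / 1 = -2.503340

-2.5033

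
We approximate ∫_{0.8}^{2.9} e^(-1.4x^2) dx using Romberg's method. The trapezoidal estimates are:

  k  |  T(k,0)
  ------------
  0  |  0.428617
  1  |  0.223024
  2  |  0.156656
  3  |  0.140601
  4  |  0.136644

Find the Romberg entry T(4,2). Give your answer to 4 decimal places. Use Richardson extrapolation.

0.1353

Richardson extrapolation on the trapezoidal column (denominator 4−1=3):
T(3,1) = (4·0.140601 − 0.156656) / 3 = 0.135249
T(4,1) = 0.136644 + (0.136644 − 0.140601)/3 = 0.135325
T(4,2) = 0.135325 + (0.135325 − 0.135249)/15 = 0.135330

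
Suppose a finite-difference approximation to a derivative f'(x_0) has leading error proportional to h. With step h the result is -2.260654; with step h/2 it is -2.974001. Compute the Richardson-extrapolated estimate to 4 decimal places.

Extrapolated value = (2·A(h/2) − A(h)) / (2 − 1)
= (2·(-2.974001) − (-2.260654)) / 1
= -3.687348 / 1 = -3.687348

-3.6873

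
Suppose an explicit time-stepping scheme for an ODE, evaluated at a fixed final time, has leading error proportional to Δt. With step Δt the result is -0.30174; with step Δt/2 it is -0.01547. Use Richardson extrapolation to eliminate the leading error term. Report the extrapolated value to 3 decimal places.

Extrapolated value = (2·A(Δt/2) − A(Δt)) / (2 − 1)
= (2·(-0.01547) − (-0.30174)) / 1
= 0.27080 / 1 = 0.27080

0.271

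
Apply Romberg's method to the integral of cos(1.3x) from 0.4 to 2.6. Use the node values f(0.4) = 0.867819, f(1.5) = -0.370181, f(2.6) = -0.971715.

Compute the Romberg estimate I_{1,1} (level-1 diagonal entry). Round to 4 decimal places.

I_{0,0} (trapezoid, 1 panel, h=2.2000): -0.114286
I_{1,0} (trapezoid, 2 panels, h=1.1000): -0.464342
I_{1,1} = -0.464342 + (-0.464342 − (-0.114286))/3 = -0.581027

-0.5810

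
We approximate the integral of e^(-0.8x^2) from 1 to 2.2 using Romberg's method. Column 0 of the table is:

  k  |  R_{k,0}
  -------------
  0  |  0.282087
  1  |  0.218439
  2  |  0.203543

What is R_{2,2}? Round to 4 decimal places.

0.1987

Richardson extrapolation on the trapezoidal column (denominator 4−1=3):
R_{1,1} = (4·0.218439 − 0.282087) / 3 = 0.197223
R_{2,1} = 0.203543 + (0.203543 − 0.218439)/3 = 0.198578
R_{2,2} = 0.198578 + (0.198578 − 0.197223)/15 = 0.198668
(Column j=1 coincides with Simpson's rule on the same nodes.)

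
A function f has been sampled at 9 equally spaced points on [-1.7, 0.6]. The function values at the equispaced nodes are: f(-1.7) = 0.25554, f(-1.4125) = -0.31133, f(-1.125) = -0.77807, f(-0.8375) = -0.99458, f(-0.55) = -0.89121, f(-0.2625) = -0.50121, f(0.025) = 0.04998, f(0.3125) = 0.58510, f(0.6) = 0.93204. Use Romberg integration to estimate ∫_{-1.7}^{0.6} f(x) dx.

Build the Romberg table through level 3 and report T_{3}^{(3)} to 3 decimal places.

-0.665

T_{0}^{(0)} (trapezoid, 1 panel, h=2.3000): 1.36572
T_{1}^{(0)} (trapezoid, 2 panels, h=1.1500): -0.34203
T_{2}^{(0)} (trapezoid, 4 panels, h=0.5750): -0.58967
T_{3}^{(0)} (trapezoid, 8 panels, h=0.2875): -0.64616
T_{1}^{(1)} = -0.34203 + (-0.34203 − 1.36572)/3 = -0.91128
T_{2}^{(1)} = -0.58967 + (-0.58967 − (-0.34203))/3 = -0.67222
T_{3}^{(1)} = -0.64616 + (-0.64616 − (-0.58967))/3 = -0.66499
T_{2}^{(2)} = -0.67222 + (-0.67222 − (-0.91128))/15 = -0.65628
T_{3}^{(2)} = -0.66499 + (-0.66499 − (-0.67222))/15 = -0.66451
T_{3}^{(3)} = -0.66451 + (-0.66451 − (-0.65628))/63 = -0.66464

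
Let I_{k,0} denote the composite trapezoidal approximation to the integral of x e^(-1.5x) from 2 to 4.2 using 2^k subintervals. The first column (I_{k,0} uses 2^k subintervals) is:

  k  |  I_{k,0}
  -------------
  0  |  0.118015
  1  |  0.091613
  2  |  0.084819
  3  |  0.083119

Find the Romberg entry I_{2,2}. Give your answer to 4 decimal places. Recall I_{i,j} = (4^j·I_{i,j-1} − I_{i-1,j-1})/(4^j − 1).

I_{1,1} = (4·0.091613 − 0.118015) / 3 = 0.082812
I_{2,1} = (4·0.084819 − 0.091613) / 3 = 0.082554
I_{2,2} = 0.082554 + (0.082554 − 0.082812)/15 = 0.082537

0.0825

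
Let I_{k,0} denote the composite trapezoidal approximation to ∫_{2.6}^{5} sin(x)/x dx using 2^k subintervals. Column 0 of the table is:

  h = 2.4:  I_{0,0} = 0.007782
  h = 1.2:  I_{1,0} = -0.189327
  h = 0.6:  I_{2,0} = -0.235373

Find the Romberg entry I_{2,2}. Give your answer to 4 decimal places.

Richardson extrapolation on the trapezoidal column (denominator 4−1=3):
I_{1,1} = (4·(-0.189327) − 0.007782) / 3 = -0.255030
I_{2,1} = -0.235373 + (-0.235373 − (-0.189327))/3 = -0.250722
I_{2,2} = -0.250722 + (-0.250722 − (-0.255030))/15 = -0.250435

-0.2504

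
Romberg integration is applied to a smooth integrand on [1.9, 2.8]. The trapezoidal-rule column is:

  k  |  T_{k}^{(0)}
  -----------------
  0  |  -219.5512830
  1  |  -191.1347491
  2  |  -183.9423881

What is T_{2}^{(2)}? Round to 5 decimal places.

-181.53709

Richardson extrapolation on the trapezoidal column (denominator 4−1=3):
T_{1}^{(1)} = (4·(-191.1347491) − (-219.5512830)) / 3 = -181.6625711
T_{2}^{(1)} = -183.9423881 + (-183.9423881 − (-191.1347491))/3 = -181.5449344
T_{2}^{(2)} = -181.5449344 + (-181.5449344 − (-181.6625711))/15 = -181.5370920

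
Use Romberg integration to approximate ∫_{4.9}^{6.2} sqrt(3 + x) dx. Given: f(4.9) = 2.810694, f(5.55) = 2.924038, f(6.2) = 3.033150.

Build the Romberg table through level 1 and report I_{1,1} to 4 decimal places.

3.8003

I_{0,0} (trapezoid, 1 panel, h=1.3000): 3.798499
I_{1,0} (trapezoid, 2 panels, h=0.6500): 3.799874
I_{1,1} = 3.799874 + (3.799874 − 3.798499)/3 = 3.800332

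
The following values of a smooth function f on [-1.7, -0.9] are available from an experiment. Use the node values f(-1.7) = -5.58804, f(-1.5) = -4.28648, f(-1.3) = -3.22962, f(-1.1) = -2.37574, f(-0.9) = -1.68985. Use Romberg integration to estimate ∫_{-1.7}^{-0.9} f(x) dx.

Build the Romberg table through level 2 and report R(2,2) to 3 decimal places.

-2.692

R(0,0) (trapezoid, 1 panel, h=0.8000): -2.91116
R(1,0) (trapezoid, 2 panels, h=0.4000): -2.74743
R(2,0) (trapezoid, 4 panels, h=0.2000): -2.70616
R(1,1) = -2.74743 + (-2.74743 − (-2.91116))/3 = -2.69285
R(2,1) = -2.70616 + (-2.70616 − (-2.74743))/3 = -2.69240
R(2,2) = -2.69240 + (-2.69240 − (-2.69285))/15 = -2.69237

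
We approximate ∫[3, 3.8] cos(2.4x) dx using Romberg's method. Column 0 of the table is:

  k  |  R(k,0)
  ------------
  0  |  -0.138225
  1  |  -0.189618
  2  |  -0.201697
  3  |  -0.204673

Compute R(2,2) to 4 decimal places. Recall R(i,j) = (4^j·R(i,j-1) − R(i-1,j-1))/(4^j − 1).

Richardson extrapolation on the trapezoidal column (denominator 4−1=3):
R(1,1) = -0.189618 + (-0.189618 − (-0.138225))/3 = -0.206749
R(2,1) = (4·(-0.201697) − (-0.189618)) / 3 = -0.205723
R(2,2) = (16·(-0.205723) − (-0.206749)) / 15 = -0.205655
(Column j=1 coincides with Simpson's rule on the same nodes.)

-0.2057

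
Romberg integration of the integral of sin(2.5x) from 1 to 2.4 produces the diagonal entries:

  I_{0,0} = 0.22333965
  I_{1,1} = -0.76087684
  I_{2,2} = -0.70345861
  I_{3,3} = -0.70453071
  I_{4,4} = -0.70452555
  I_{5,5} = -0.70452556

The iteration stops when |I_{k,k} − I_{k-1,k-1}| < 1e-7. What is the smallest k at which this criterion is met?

|I_{1,1} − I_{0,0}| = 0.98421649 ≥ 1e-7
|I_{2,2} − I_{1,1}| = 0.05741823 ≥ 1e-7
|I_{3,3} − I_{2,2}| = 0.00107210 ≥ 1e-7
|I_{4,4} − I_{3,3}| = 0.00000516 ≥ 1e-7
|I_{5,5} − I_{4,4}| = 0.00000001 < 1e-7

k = 5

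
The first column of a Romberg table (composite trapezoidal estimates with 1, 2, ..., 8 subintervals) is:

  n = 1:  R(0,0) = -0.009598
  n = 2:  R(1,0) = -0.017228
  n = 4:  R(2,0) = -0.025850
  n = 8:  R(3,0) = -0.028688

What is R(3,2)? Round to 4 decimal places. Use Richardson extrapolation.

Richardson extrapolation on the trapezoidal column (denominator 4−1=3):
R(2,1) = -0.025850 + (-0.025850 − (-0.017228))/3 = -0.028724
R(3,1) = (4·(-0.028688) − (-0.025850)) / 3 = -0.029634
R(3,2) = -0.029634 + (-0.029634 − (-0.028724))/15 = -0.029695

-0.0297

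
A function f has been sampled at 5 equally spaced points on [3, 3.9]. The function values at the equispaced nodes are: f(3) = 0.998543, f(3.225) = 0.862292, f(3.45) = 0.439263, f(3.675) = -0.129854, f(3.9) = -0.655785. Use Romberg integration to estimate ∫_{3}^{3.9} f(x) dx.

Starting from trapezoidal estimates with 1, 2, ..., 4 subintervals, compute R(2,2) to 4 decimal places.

0.3111

R(0,0) (trapezoid, 1 panel, h=0.9000): 0.154241
R(1,0) (trapezoid, 2 panels, h=0.4500): 0.274789
R(2,0) (trapezoid, 4 panels, h=0.2250): 0.302193
R(1,1) = 0.274789 + (0.274789 − 0.154241)/3 = 0.314972
R(2,1) = 0.302193 + (0.302193 − 0.274789)/3 = 0.311328
R(2,2) = 0.311328 + (0.311328 − 0.314972)/15 = 0.311085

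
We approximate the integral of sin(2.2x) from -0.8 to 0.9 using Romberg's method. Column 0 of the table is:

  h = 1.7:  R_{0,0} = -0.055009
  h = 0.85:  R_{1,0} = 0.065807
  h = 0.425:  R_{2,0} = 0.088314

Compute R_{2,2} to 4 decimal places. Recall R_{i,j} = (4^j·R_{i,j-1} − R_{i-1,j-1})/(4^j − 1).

0.0951

R_{1,1} = 0.065807 + (0.065807 − (-0.055009))/3 = 0.106079
R_{2,1} = 0.088314 + (0.088314 − 0.065807)/3 = 0.095816
R_{2,2} = (16·0.095816 − 0.106079) / 15 = 0.095132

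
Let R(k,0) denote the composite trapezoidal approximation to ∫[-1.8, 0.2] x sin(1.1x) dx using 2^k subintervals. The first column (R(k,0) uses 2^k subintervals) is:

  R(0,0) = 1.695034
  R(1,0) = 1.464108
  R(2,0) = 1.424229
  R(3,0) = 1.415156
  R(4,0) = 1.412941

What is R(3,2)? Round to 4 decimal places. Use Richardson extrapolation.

1.4122

R(2,1) = 1.424229 + (1.424229 − 1.464108)/3 = 1.410936
R(3,1) = (4·1.415156 − 1.424229) / 3 = 1.412132
R(3,2) = 1.412132 + (1.412132 − 1.410936)/15 = 1.412212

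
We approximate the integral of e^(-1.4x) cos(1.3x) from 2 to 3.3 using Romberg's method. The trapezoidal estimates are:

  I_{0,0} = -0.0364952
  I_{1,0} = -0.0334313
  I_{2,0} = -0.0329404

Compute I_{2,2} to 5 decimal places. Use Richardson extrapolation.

Richardson extrapolation on the trapezoidal column (denominator 4−1=3):
I_{1,1} = -0.0334313 + (-0.0334313 − (-0.0364952))/3 = -0.0324100
I_{2,1} = (4·(-0.0329404) − (-0.0334313)) / 3 = -0.0327768
I_{2,2} = -0.0327768 + (-0.0327768 − (-0.0324100))/15 = -0.0328013

-0.03280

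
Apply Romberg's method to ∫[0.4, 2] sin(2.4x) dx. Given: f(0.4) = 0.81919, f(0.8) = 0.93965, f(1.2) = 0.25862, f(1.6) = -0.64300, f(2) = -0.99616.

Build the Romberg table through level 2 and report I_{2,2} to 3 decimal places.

I_{0,0} (trapezoid, 1 panel, h=1.6000): -0.14158
I_{1,0} (trapezoid, 2 panels, h=0.8000): 0.13611
I_{2,0} (trapezoid, 4 panels, h=0.4000): 0.18671
I_{1,1} = 0.13611 + (0.13611 − (-0.14158))/3 = 0.22867
I_{2,1} = 0.18671 + (0.18671 − 0.13611)/3 = 0.20358
I_{2,2} = 0.20358 + (0.20358 − 0.22867)/15 = 0.20191

0.202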